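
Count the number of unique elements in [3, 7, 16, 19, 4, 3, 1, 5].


List all unique values:
Distinct values: [1, 3, 4, 5, 7, 16, 19]
Count = 7
Final answer: 7


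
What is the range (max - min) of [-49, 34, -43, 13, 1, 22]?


Maximum value: 34
Minimum value: -49
Range = 34 - (-49) = 83
Final answer: 83


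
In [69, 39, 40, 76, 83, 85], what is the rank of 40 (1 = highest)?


Sort descending: [85, 83, 76, 69, 40, 39]
Find 40 in the sorted list.
40 is at position 5.
Final answer: 5


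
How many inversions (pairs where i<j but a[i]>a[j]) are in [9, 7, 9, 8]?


For each element, count the later elements that are smaller than it:
  9 (index 0): smaller elements after it = [7, 8] -> 2
  7 (index 1): smaller elements after it = [] -> 0
  9 (index 2): smaller elements after it = [8] -> 1
Total inversions = 2 + 0 + 1 = 3
Final answer: 3


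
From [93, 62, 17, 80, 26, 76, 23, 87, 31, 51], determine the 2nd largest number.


Sort descending: [93, 87, 80, 76, 62, 51, 31, 26, 23, 17]
The 2nd element (1-indexed) is at index 1.
Value = 87
Final answer: 87


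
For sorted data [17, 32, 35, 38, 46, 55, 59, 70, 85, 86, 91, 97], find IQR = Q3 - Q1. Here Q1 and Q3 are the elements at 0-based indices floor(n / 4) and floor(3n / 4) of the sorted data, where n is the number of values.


The data has n = 12 elements.
Q1 index = floor(12 / 4) = floor(3) = 3; Q3 index = floor(3 * 12 / 4) = floor(9) = 9
Q1 = element at index 3 = 38
Q3 = element at index 9 = 86
IQR = 86 - 38 = 48
Final answer: 48


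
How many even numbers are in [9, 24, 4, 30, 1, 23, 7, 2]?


Check each element:
  9 is odd
  24 is even
  4 is even
  30 is even
  1 is odd
  23 is odd
  7 is odd
  2 is even
Evens: [24, 4, 30, 2]
Count of evens = 4
Final answer: 4


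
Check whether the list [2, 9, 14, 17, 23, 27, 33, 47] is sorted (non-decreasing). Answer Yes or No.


Check consecutive pairs:
  2 <= 9? True
  9 <= 14? True
  14 <= 17? True
  17 <= 23? True
  23 <= 27? True
  27 <= 33? True
  33 <= 47? True
Every consecutive pair is in order, so the list is non-decreasing.
Final answer: Yes


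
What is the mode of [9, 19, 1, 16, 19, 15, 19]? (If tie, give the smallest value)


Count the frequency of each value:
  1 appears 1 time(s)
  9 appears 1 time(s)
  15 appears 1 time(s)
  16 appears 1 time(s)
  19 appears 3 time(s)
Maximum frequency is 3.
Only 19 reaches that frequency, so it is the mode.
Final answer: 19


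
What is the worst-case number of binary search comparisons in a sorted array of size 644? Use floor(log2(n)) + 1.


Binary search halves the search space each step.
Maximum comparisons = floor(log2(644)) + 1
log2(644) = 9.3309
floor(log2(644)) = 9, so 9 + 1 = 10
Final answer: 10


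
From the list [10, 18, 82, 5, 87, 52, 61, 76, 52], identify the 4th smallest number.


Sort ascending: [5, 10, 18, 52, 52, 61, 76, 82, 87]
The 4th element (1-indexed) is at index 3.
Value = 52
Final answer: 52


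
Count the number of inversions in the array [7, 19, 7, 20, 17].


For each element, count the later elements that are smaller than it:
  7 (index 0): smaller elements after it = [] -> 0
  19 (index 1): smaller elements after it = [7, 17] -> 2
  7 (index 2): smaller elements after it = [] -> 0
  20 (index 3): smaller elements after it = [17] -> 1
Total inversions = 0 + 2 + 0 + 1 = 3
Final answer: 3


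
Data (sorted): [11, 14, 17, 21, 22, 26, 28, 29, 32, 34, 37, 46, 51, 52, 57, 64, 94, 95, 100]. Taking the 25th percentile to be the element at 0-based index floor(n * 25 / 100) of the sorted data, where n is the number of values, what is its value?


The dataset has n = 19 elements.
Index = floor(19 * 25 / 100) = floor(475 / 100) = floor(4.75) = 4
Counting from index 0 in the sorted data, the element at index 4 is 22.
Final answer: 22


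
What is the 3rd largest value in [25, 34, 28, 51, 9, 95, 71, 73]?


Sort descending: [95, 73, 71, 51, 34, 28, 25, 9]
The 3rd element (1-indexed) is at index 2.
Value = 71
Final answer: 71


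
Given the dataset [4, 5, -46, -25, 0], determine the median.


First, sort the list: [-46, -25, 0, 4, 5]
The list has 5 elements (odd count).
The middle index is 2 (0-based), and the element there is 0.
Final answer: 0


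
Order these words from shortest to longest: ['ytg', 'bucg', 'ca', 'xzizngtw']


Compute lengths:
  'ytg' has length 3
  'bucg' has length 4
  'ca' has length 2
  'xzizngtw' has length 8
Lengths in increasing order: 2 < 3 < 4 < 8
Listing the words in that order gives the answer.
Final answer: ['ca', 'ytg', 'bucg', 'xzizngtw']


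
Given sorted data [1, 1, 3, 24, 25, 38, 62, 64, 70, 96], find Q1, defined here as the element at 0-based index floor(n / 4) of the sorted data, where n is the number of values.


The list has n = 10 elements.
Q1 index = floor(10 / 4) = floor(2.5) = 2
Counting from index 0 in the sorted data, the element at index 2 is 3.
Final answer: 3


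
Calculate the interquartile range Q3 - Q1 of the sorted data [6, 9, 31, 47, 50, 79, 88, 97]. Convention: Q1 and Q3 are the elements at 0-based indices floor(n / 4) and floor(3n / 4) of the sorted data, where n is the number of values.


The data has n = 8 elements.
Q1 index = floor(8 / 4) = floor(2) = 2; Q3 index = floor(3 * 8 / 4) = floor(6) = 6
Q1 = element at index 2 = 31
Q3 = element at index 6 = 88
IQR = 88 - 31 = 57
Final answer: 57


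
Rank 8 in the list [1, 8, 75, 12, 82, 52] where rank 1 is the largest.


Sort descending: [82, 75, 52, 12, 8, 1]
Find 8 in the sorted list.
8 is at position 5.
Final answer: 5


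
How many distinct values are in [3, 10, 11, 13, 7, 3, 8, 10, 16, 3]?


List all unique values:
Distinct values: [3, 7, 8, 10, 11, 13, 16]
Count = 7
Final answer: 7


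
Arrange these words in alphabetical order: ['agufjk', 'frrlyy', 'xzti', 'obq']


Compare strings character by character (the first differing letter decides):
  'agufjk' < 'frrlyy' since 'a' < 'f' at position 1
  'frrlyy' < 'obq' since 'f' < 'o' at position 1
  'obq' < 'xzti' since 'o' < 'x' at position 1
Chaining these comparisons gives the alphabetical order.
Final answer: ['agufjk', 'frrlyy', 'obq', 'xzti']


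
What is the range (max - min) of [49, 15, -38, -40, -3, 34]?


Maximum value: 49
Minimum value: -40
Range = 49 - (-40) = 89
Final answer: 89


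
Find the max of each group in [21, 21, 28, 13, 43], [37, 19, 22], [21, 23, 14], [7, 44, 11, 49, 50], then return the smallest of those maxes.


Find max of each group:
  Group 1: [21, 21, 28, 13, 43] -> max = 43
  Group 2: [37, 19, 22] -> max = 37
  Group 3: [21, 23, 14] -> max = 23
  Group 4: [7, 44, 11, 49, 50] -> max = 50
Maxes: [43, 37, 23, 50]
Minimum of maxes = 23
Final answer: 23


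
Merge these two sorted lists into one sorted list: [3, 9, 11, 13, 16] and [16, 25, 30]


List A: [3, 9, 11, 13, 16]
List B: [16, 25, 30]
Repeatedly compare the front elements and take the smaller:
  3 vs 16 -> take 3
  9 vs 16 -> take 9
  11 vs 16 -> take 11
  13 vs 16 -> take 13
  16 vs 16 -> take 16
  A is exhausted; append the rest of B: [16, 25, 30]
Final answer: [3, 9, 11, 13, 16, 16, 25, 30]


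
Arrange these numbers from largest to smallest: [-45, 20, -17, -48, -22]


Original list: [-45, 20, -17, -48, -22]
Repeatedly take the largest remaining element:
  Remaining [-45, 20, -17, -48, -22] -> largest is 20
  Remaining [-45, -17, -48, -22] -> largest is -17
  Remaining [-45, -48, -22] -> largest is -22
  Remaining [-45, -48] -> largest is -45
  Remaining [-48] -> largest is -48
Collecting the picks in order gives the descending list.
Final answer: [20, -17, -22, -45, -48]


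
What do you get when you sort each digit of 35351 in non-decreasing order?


The number 35351 has digits: 3, 5, 3, 5, 1
Sorted: 1, 3, 3, 5, 5
Joining the sorted digits gives the result.
Final answer: 13355


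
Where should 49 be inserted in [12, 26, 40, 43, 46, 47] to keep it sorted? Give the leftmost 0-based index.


List is sorted: [12, 26, 40, 43, 46, 47]
We need the leftmost position where 49 can be inserted, i.e. the first index whose element is >= 49 (or the end of the list if none is).
Binary search with low=0, high=6 (0-based indices):
  low=0, high=6, mid=3: a[3]=43 < 49, so low = 4
  low=4, high=6, mid=5: a[5]=47 < 49, so low = 6
Now low = high = 6, so the insertion index is 6.
Final answer: 6


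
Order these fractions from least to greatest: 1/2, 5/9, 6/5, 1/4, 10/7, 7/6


Convert to decimal for comparison:
  1/2 = 0.5
  5/9 = 0.5556
  6/5 = 1.2
  1/4 = 0.25
  10/7 = 1.4286
  7/6 = 1.1667
Decimals in increasing order: 0.25 < 0.5 < 0.5556 < 1.1667 < 1.2 < 1.4286
Writing each back as its fraction gives the sorted order.
Final answer: 1/4, 1/2, 5/9, 7/6, 6/5, 10/7


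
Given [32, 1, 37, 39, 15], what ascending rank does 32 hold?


Sort ascending: [1, 15, 32, 37, 39]
Find 32 in the sorted list.
32 is at position 3 (1-indexed).
Final answer: 3


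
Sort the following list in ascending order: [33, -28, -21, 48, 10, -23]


Original list: [33, -28, -21, 48, 10, -23]
Repeatedly take the smallest remaining element:
  Remaining [33, -28, -21, 48, 10, -23] -> smallest is -28
  Remaining [33, -21, 48, 10, -23] -> smallest is -23
  Remaining [33, -21, 48, 10] -> smallest is -21
  Remaining [33, 48, 10] -> smallest is 10
  Remaining [33, 48] -> smallest is 33
  Remaining [48] -> smallest is 48
Collecting the picks in order gives the sorted list.
Final answer: [-28, -23, -21, 10, 33, 48]


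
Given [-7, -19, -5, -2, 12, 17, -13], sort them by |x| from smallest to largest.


Compute absolute values:
  |-7| = 7
  |-19| = 19
  |-5| = 5
  |-2| = 2
  |12| = 12
  |17| = 17
  |-13| = 13
Absolute values in increasing order: 2 < 5 < 7 < 12 < 13 < 17 < 19
Listing the original numbers in that order gives the answer.
Final answer: [-2, -5, -7, 12, -13, 17, -19]


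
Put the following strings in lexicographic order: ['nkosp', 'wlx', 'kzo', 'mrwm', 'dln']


Compare strings character by character (the first differing letter decides):
  'dln' < 'kzo' since 'd' < 'k' at position 1
  'kzo' < 'mrwm' since 'k' < 'm' at position 1
  'mrwm' < 'nkosp' since 'm' < 'n' at position 1
  'nkosp' < 'wlx' since 'n' < 'w' at position 1
Chaining these comparisons gives the alphabetical order.
Final answer: ['dln', 'kzo', 'mrwm', 'nkosp', 'wlx']


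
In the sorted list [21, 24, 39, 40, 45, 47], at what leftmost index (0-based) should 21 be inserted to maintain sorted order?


List is sorted: [21, 24, 39, 40, 45, 47]
We need the leftmost position where 21 can be inserted, i.e. the first index whose element is >= 21 (or the end of the list if none is).
Binary search with low=0, high=6 (0-based indices):
  low=0, high=6, mid=3: a[3]=40 >= 21, so high = 3
  low=0, high=3, mid=1: a[1]=24 >= 21, so high = 1
  low=0, high=1, mid=0: a[0]=21 >= 21, so high = 0
Now low = high = 0, so the insertion index is 0.
Final answer: 0


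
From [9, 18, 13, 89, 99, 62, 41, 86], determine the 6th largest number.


Sort descending: [99, 89, 86, 62, 41, 18, 13, 9]
The 6th element (1-indexed) is at index 5.
Value = 18
Final answer: 18


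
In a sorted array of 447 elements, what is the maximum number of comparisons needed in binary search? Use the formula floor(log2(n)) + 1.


Binary search halves the search space each step.
Maximum comparisons = floor(log2(447)) + 1
log2(447) = 8.8041
floor(log2(447)) = 8, so 8 + 1 = 9
Final answer: 9


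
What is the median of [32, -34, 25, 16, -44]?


First, sort the list: [-44, -34, 16, 25, 32]
The list has 5 elements (odd count).
The middle index is 2 (0-based), and the element there is 16.
Final answer: 16


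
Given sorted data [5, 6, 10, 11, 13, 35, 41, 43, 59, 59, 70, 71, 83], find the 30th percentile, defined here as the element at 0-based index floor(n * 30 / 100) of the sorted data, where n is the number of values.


The dataset has n = 13 elements.
Index = floor(13 * 30 / 100) = floor(390 / 100) = floor(3.9) = 3
Counting from index 0 in the sorted data, the element at index 3 is 11.
Final answer: 11


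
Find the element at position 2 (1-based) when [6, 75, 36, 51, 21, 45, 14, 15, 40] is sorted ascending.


Sort ascending: [6, 14, 15, 21, 36, 40, 45, 51, 75]
The 2nd element (1-indexed) is at index 1.
Value = 14
Final answer: 14


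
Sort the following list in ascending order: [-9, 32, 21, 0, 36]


Original list: [-9, 32, 21, 0, 36]
Repeatedly take the smallest remaining element:
  Remaining [-9, 32, 21, 0, 36] -> smallest is -9
  Remaining [32, 21, 0, 36] -> smallest is 0
  Remaining [32, 21, 36] -> smallest is 21
  Remaining [32, 36] -> smallest is 32
  Remaining [36] -> smallest is 36
Collecting the picks in order gives the sorted list.
Final answer: [-9, 0, 21, 32, 36]


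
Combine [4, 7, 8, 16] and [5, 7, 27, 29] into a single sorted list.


List A: [4, 7, 8, 16]
List B: [5, 7, 27, 29]
Repeatedly compare the front elements and take the smaller:
  4 vs 5 -> take 4
  7 vs 5 -> take 5
  7 vs 7 -> take 7
  8 vs 7 -> take 7
  8 vs 27 -> take 8
  16 vs 27 -> take 16
  A is exhausted; append the rest of B: [27, 29]
Final answer: [4, 5, 7, 7, 8, 16, 27, 29]


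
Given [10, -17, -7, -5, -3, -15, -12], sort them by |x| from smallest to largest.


Compute absolute values:
  |10| = 10
  |-17| = 17
  |-7| = 7
  |-5| = 5
  |-3| = 3
  |-15| = 15
  |-12| = 12
Absolute values in increasing order: 3 < 5 < 7 < 10 < 12 < 15 < 17
Listing the original numbers in that order gives the answer.
Final answer: [-3, -5, -7, 10, -12, -15, -17]


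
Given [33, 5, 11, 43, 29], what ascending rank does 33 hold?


Sort ascending: [5, 11, 29, 33, 43]
Find 33 in the sorted list.
33 is at position 4 (1-indexed).
Final answer: 4


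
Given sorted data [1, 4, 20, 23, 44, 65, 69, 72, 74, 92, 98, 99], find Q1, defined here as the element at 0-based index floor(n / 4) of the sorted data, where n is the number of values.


The list has n = 12 elements.
Q1 index = floor(12 / 4) = floor(3) = 3
Counting from index 0 in the sorted data, the element at index 3 is 23.
Final answer: 23


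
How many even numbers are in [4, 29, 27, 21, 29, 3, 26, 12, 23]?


Check each element:
  4 is even
  29 is odd
  27 is odd
  21 is odd
  29 is odd
  3 is odd
  26 is even
  12 is even
  23 is odd
Evens: [4, 26, 12]
Count of evens = 3
Final answer: 3


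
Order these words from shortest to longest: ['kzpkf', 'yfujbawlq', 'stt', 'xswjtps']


Compute lengths:
  'kzpkf' has length 5
  'yfujbawlq' has length 9
  'stt' has length 3
  'xswjtps' has length 7
Lengths in increasing order: 3 < 5 < 7 < 9
Listing the words in that order gives the answer.
Final answer: ['stt', 'kzpkf', 'xswjtps', 'yfujbawlq']


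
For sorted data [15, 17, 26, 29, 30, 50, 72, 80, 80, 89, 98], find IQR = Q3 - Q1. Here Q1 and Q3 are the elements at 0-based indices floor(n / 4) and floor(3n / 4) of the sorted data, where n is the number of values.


The data has n = 11 elements.
Q1 index = floor(11 / 4) = floor(2.75) = 2; Q3 index = floor(3 * 11 / 4) = floor(8.25) = 8
Q1 = element at index 2 = 26
Q3 = element at index 8 = 80
IQR = 80 - 26 = 54
Final answer: 54


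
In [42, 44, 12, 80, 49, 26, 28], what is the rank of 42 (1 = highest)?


Sort descending: [80, 49, 44, 42, 28, 26, 12]
Find 42 in the sorted list.
42 is at position 4.
Final answer: 4


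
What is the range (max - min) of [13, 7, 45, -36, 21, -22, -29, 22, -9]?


Maximum value: 45
Minimum value: -36
Range = 45 - (-36) = 81
Final answer: 81


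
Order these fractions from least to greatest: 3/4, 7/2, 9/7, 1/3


Convert to decimal for comparison:
  3/4 = 0.75
  7/2 = 3.5
  9/7 = 1.2857
  1/3 = 0.3333
Decimals in increasing order: 0.3333 < 0.75 < 1.2857 < 3.5
Writing each back as its fraction gives the sorted order.
Final answer: 1/3, 3/4, 9/7, 7/2


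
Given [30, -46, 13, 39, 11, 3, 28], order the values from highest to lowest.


Original list: [30, -46, 13, 39, 11, 3, 28]
Repeatedly take the largest remaining element:
  Remaining [30, -46, 13, 39, 11, 3, 28] -> largest is 39
  Remaining [30, -46, 13, 11, 3, 28] -> largest is 30
  Remaining [-46, 13, 11, 3, 28] -> largest is 28
  Remaining [-46, 13, 11, 3] -> largest is 13
  Remaining [-46, 11, 3] -> largest is 11
  Remaining [-46, 3] -> largest is 3
  Remaining [-46] -> largest is -46
Collecting the picks in order gives the descending list.
Final answer: [39, 30, 28, 13, 11, 3, -46]


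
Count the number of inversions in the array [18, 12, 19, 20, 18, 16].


For each element, count the later elements that are smaller than it:
  18 (index 0): smaller elements after it = [12, 16] -> 2
  12 (index 1): smaller elements after it = [] -> 0
  19 (index 2): smaller elements after it = [18, 16] -> 2
  20 (index 3): smaller elements after it = [18, 16] -> 2
  18 (index 4): smaller elements after it = [16] -> 1
Total inversions = 2 + 0 + 2 + 2 + 1 = 7
Final answer: 7


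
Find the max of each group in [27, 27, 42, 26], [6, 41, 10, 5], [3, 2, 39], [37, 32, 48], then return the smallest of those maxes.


Find max of each group:
  Group 1: [27, 27, 42, 26] -> max = 42
  Group 2: [6, 41, 10, 5] -> max = 41
  Group 3: [3, 2, 39] -> max = 39
  Group 4: [37, 32, 48] -> max = 48
Maxes: [42, 41, 39, 48]
Minimum of maxes = 39
Final answer: 39


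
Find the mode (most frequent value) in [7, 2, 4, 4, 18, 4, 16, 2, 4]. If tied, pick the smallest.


Count the frequency of each value:
  2 appears 2 time(s)
  4 appears 4 time(s)
  7 appears 1 time(s)
  16 appears 1 time(s)
  18 appears 1 time(s)
Maximum frequency is 4.
Only 4 reaches that frequency, so it is the mode.
Final answer: 4


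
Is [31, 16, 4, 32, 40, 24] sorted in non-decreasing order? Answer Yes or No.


Check consecutive pairs:
  31 <= 16? False
  16 <= 4? False
  4 <= 32? True
  32 <= 40? True
  40 <= 24? False
3 consecutive pair(s) are out of order, so the list is not sorted.
Final answer: No


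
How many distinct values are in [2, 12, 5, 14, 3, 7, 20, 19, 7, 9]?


List all unique values:
Distinct values: [2, 3, 5, 7, 9, 12, 14, 19, 20]
Count = 9
Final answer: 9


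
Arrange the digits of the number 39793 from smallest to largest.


The number 39793 has digits: 3, 9, 7, 9, 3
Sorted: 3, 3, 7, 9, 9
Joining the sorted digits gives the result.
Final answer: 33799


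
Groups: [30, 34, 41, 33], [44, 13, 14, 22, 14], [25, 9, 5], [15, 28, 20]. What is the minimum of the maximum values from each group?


Find max of each group:
  Group 1: [30, 34, 41, 33] -> max = 41
  Group 2: [44, 13, 14, 22, 14] -> max = 44
  Group 3: [25, 9, 5] -> max = 25
  Group 4: [15, 28, 20] -> max = 28
Maxes: [41, 44, 25, 28]
Minimum of maxes = 25
Final answer: 25


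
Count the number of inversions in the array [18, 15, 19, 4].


For each element, count the later elements that are smaller than it:
  18 (index 0): smaller elements after it = [15, 4] -> 2
  15 (index 1): smaller elements after it = [4] -> 1
  19 (index 2): smaller elements after it = [4] -> 1
Total inversions = 2 + 1 + 1 = 4
Final answer: 4


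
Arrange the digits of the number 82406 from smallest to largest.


The number 82406 has digits: 8, 2, 4, 0, 6
Sorted: 0, 2, 4, 6, 8
Joining the sorted digits gives the result.
Final answer: 02468


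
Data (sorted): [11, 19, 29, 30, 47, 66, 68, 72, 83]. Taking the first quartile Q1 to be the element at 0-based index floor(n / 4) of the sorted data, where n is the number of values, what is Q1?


The list has n = 9 elements.
Q1 index = floor(9 / 4) = floor(2.25) = 2
Counting from index 0 in the sorted data, the element at index 2 is 29.
Final answer: 29


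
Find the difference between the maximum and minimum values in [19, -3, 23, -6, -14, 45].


Maximum value: 45
Minimum value: -14
Range = 45 - (-14) = 59
Final answer: 59


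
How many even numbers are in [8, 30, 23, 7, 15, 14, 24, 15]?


Check each element:
  8 is even
  30 is even
  23 is odd
  7 is odd
  15 is odd
  14 is even
  24 is even
  15 is odd
Evens: [8, 30, 14, 24]
Count of evens = 4
Final answer: 4


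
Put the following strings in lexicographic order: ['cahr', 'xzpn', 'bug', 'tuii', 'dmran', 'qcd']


Compare strings character by character (the first differing letter decides):
  'bug' < 'cahr' since 'b' < 'c' at position 1
  'cahr' < 'dmran' since 'c' < 'd' at position 1
  'dmran' < 'qcd' since 'd' < 'q' at position 1
  'qcd' < 'tuii' since 'q' < 't' at position 1
  'tuii' < 'xzpn' since 't' < 'x' at position 1
Chaining these comparisons gives the alphabetical order.
Final answer: ['bug', 'cahr', 'dmran', 'qcd', 'tuii', 'xzpn']


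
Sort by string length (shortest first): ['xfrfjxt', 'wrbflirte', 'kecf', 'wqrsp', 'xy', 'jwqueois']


Compute lengths:
  'xfrfjxt' has length 7
  'wrbflirte' has length 9
  'kecf' has length 4
  'wqrsp' has length 5
  'xy' has length 2
  'jwqueois' has length 8
Lengths in increasing order: 2 < 4 < 5 < 7 < 8 < 9
Listing the words in that order gives the answer.
Final answer: ['xy', 'kecf', 'wqrsp', 'xfrfjxt', 'jwqueois', 'wrbflirte']


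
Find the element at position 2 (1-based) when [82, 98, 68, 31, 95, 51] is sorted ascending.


Sort ascending: [31, 51, 68, 82, 95, 98]
The 2nd element (1-indexed) is at index 1.
Value = 51
Final answer: 51


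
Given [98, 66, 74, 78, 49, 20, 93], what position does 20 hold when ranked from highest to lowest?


Sort descending: [98, 93, 78, 74, 66, 49, 20]
Find 20 in the sorted list.
20 is at position 7.
Final answer: 7


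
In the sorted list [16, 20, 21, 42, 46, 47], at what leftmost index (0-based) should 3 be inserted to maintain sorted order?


List is sorted: [16, 20, 21, 42, 46, 47]
We need the leftmost position where 3 can be inserted, i.e. the first index whose element is >= 3 (or the end of the list if none is).
Binary search with low=0, high=6 (0-based indices):
  low=0, high=6, mid=3: a[3]=42 >= 3, so high = 3
  low=0, high=3, mid=1: a[1]=20 >= 3, so high = 1
  low=0, high=1, mid=0: a[0]=16 >= 3, so high = 0
Now low = high = 0, so the insertion index is 0.
Final answer: 0


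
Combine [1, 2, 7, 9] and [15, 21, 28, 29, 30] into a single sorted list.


List A: [1, 2, 7, 9]
List B: [15, 21, 28, 29, 30]
Repeatedly compare the front elements and take the smaller:
  1 vs 15 -> take 1
  2 vs 15 -> take 2
  7 vs 15 -> take 7
  9 vs 15 -> take 9
  A is exhausted; append the rest of B: [15, 21, 28, 29, 30]
Final answer: [1, 2, 7, 9, 15, 21, 28, 29, 30]


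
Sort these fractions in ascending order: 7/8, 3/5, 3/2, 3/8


Convert to decimal for comparison:
  7/8 = 0.875
  3/5 = 0.6
  3/2 = 1.5
  3/8 = 0.375
Decimals in increasing order: 0.375 < 0.6 < 0.875 < 1.5
Writing each back as its fraction gives the sorted order.
Final answer: 3/8, 3/5, 7/8, 3/2


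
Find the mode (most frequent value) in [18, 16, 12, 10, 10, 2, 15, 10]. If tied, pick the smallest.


Count the frequency of each value:
  2 appears 1 time(s)
  10 appears 3 time(s)
  12 appears 1 time(s)
  15 appears 1 time(s)
  16 appears 1 time(s)
  18 appears 1 time(s)
Maximum frequency is 3.
Only 10 reaches that frequency, so it is the mode.
Final answer: 10


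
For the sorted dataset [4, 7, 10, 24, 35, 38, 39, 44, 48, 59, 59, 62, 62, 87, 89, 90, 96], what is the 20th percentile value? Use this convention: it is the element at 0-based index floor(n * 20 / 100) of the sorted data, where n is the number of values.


The dataset has n = 17 elements.
Index = floor(17 * 20 / 100) = floor(340 / 100) = floor(3.4) = 3
Counting from index 0 in the sorted data, the element at index 3 is 24.
Final answer: 24


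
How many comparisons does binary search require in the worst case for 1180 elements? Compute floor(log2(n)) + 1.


Binary search halves the search space each step.
Maximum comparisons = floor(log2(1180)) + 1
log2(1180) = 10.2046
floor(log2(1180)) = 10, so 10 + 1 = 11
Final answer: 11


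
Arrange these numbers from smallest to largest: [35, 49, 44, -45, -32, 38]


Original list: [35, 49, 44, -45, -32, 38]
Repeatedly take the smallest remaining element:
  Remaining [35, 49, 44, -45, -32, 38] -> smallest is -45
  Remaining [35, 49, 44, -32, 38] -> smallest is -32
  Remaining [35, 49, 44, 38] -> smallest is 35
  Remaining [49, 44, 38] -> smallest is 38
  Remaining [49, 44] -> smallest is 44
  Remaining [49] -> smallest is 49
Collecting the picks in order gives the sorted list.
Final answer: [-45, -32, 35, 38, 44, 49]


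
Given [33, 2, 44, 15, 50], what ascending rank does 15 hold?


Sort ascending: [2, 15, 33, 44, 50]
Find 15 in the sorted list.
15 is at position 2 (1-indexed).
Final answer: 2


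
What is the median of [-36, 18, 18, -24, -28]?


First, sort the list: [-36, -28, -24, 18, 18]
The list has 5 elements (odd count).
The middle index is 2 (0-based), and the element there is -24.
Final answer: -24


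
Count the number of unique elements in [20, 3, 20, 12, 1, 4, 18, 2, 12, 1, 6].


List all unique values:
Distinct values: [1, 2, 3, 4, 6, 12, 18, 20]
Count = 8
Final answer: 8


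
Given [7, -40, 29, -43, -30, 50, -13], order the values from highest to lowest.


Original list: [7, -40, 29, -43, -30, 50, -13]
Repeatedly take the largest remaining element:
  Remaining [7, -40, 29, -43, -30, 50, -13] -> largest is 50
  Remaining [7, -40, 29, -43, -30, -13] -> largest is 29
  Remaining [7, -40, -43, -30, -13] -> largest is 7
  Remaining [-40, -43, -30, -13] -> largest is -13
  Remaining [-40, -43, -30] -> largest is -30
  Remaining [-40, -43] -> largest is -40
  Remaining [-43] -> largest is -43
Collecting the picks in order gives the descending list.
Final answer: [50, 29, 7, -13, -30, -40, -43]


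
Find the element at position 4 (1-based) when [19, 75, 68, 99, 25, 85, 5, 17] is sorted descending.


Sort descending: [99, 85, 75, 68, 25, 19, 17, 5]
The 4th element (1-indexed) is at index 3.
Value = 68
Final answer: 68


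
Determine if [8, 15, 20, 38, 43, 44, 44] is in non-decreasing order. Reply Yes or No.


Check consecutive pairs:
  8 <= 15? True
  15 <= 20? True
  20 <= 38? True
  38 <= 43? True
  43 <= 44? True
  44 <= 44? True
Every consecutive pair is in order, so the list is non-decreasing.
Final answer: Yes


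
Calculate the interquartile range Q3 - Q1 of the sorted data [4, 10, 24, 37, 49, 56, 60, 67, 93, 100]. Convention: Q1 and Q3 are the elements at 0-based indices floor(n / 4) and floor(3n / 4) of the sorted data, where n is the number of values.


The data has n = 10 elements.
Q1 index = floor(10 / 4) = floor(2.5) = 2; Q3 index = floor(3 * 10 / 4) = floor(7.5) = 7
Q1 = element at index 2 = 24
Q3 = element at index 7 = 67
IQR = 67 - 24 = 43
Final answer: 43


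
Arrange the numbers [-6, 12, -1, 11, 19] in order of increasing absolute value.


Compute absolute values:
  |-6| = 6
  |12| = 12
  |-1| = 1
  |11| = 11
  |19| = 19
Absolute values in increasing order: 1 < 6 < 11 < 12 < 19
Listing the original numbers in that order gives the answer.
Final answer: [-1, -6, 11, 12, 19]


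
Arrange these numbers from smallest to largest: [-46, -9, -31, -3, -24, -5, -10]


Original list: [-46, -9, -31, -3, -24, -5, -10]
Repeatedly take the smallest remaining element:
  Remaining [-46, -9, -31, -3, -24, -5, -10] -> smallest is -46
  Remaining [-9, -31, -3, -24, -5, -10] -> smallest is -31
  Remaining [-9, -3, -24, -5, -10] -> smallest is -24
  Remaining [-9, -3, -5, -10] -> smallest is -10
  Remaining [-9, -3, -5] -> smallest is -9
  Remaining [-3, -5] -> smallest is -5
  Remaining [-3] -> smallest is -3
Collecting the picks in order gives the sorted list.
Final answer: [-46, -31, -24, -10, -9, -5, -3]


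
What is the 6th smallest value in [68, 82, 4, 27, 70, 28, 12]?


Sort ascending: [4, 12, 27, 28, 68, 70, 82]
The 6th element (1-indexed) is at index 5.
Value = 70
Final answer: 70


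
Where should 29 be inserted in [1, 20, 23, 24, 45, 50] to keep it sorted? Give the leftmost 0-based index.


List is sorted: [1, 20, 23, 24, 45, 50]
We need the leftmost position where 29 can be inserted, i.e. the first index whose element is >= 29 (or the end of the list if none is).
Binary search with low=0, high=6 (0-based indices):
  low=0, high=6, mid=3: a[3]=24 < 29, so low = 4
  low=4, high=6, mid=5: a[5]=50 >= 29, so high = 5
  low=4, high=5, mid=4: a[4]=45 >= 29, so high = 4
Now low = high = 4, so the insertion index is 4.
Final answer: 4


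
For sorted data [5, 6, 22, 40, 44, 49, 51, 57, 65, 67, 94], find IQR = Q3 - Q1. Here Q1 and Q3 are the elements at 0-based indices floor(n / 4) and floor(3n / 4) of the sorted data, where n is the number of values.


The data has n = 11 elements.
Q1 index = floor(11 / 4) = floor(2.75) = 2; Q3 index = floor(3 * 11 / 4) = floor(8.25) = 8
Q1 = element at index 2 = 22
Q3 = element at index 8 = 65
IQR = 65 - 22 = 43
Final answer: 43


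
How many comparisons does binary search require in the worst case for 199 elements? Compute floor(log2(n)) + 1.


Binary search halves the search space each step.
Maximum comparisons = floor(log2(199)) + 1
log2(199) = 7.6366
floor(log2(199)) = 7, so 7 + 1 = 8
Final answer: 8


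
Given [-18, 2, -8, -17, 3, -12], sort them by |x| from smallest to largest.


Compute absolute values:
  |-18| = 18
  |2| = 2
  |-8| = 8
  |-17| = 17
  |3| = 3
  |-12| = 12
Absolute values in increasing order: 2 < 3 < 8 < 12 < 17 < 18
Listing the original numbers in that order gives the answer.
Final answer: [2, 3, -8, -12, -17, -18]


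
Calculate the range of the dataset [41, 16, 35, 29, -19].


Maximum value: 41
Minimum value: -19
Range = 41 - (-19) = 60
Final answer: 60


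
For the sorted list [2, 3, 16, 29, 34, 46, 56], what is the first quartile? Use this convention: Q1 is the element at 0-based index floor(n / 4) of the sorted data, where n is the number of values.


The list has n = 7 elements.
Q1 index = floor(7 / 4) = floor(1.75) = 1
Counting from index 0 in the sorted data, the element at index 1 is 3.
Final answer: 3


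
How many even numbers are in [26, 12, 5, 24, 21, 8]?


Check each element:
  26 is even
  12 is even
  5 is odd
  24 is even
  21 is odd
  8 is even
Evens: [26, 12, 24, 8]
Count of evens = 4
Final answer: 4


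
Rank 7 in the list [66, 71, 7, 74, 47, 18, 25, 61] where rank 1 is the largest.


Sort descending: [74, 71, 66, 61, 47, 25, 18, 7]
Find 7 in the sorted list.
7 is at position 8.
Final answer: 8


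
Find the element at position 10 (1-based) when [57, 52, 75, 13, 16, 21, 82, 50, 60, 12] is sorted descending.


Sort descending: [82, 75, 60, 57, 52, 50, 21, 16, 13, 12]
The 10th element (1-indexed) is at index 9.
Value = 12
Final answer: 12


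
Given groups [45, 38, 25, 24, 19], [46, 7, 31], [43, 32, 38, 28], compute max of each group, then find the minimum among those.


Find max of each group:
  Group 1: [45, 38, 25, 24, 19] -> max = 45
  Group 2: [46, 7, 31] -> max = 46
  Group 3: [43, 32, 38, 28] -> max = 43
Maxes: [45, 46, 43]
Minimum of maxes = 43
Final answer: 43


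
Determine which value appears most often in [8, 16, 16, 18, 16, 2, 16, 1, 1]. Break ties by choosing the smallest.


Count the frequency of each value:
  1 appears 2 time(s)
  2 appears 1 time(s)
  8 appears 1 time(s)
  16 appears 4 time(s)
  18 appears 1 time(s)
Maximum frequency is 4.
Only 16 reaches that frequency, so it is the mode.
Final answer: 16


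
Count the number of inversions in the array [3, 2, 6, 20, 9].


For each element, count the later elements that are smaller than it:
  3 (index 0): smaller elements after it = [2] -> 1
  2 (index 1): smaller elements after it = [] -> 0
  6 (index 2): smaller elements after it = [] -> 0
  20 (index 3): smaller elements after it = [9] -> 1
Total inversions = 1 + 0 + 0 + 1 = 2
Final answer: 2


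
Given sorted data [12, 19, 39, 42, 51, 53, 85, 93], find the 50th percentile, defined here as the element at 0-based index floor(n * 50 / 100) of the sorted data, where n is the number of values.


The dataset has n = 8 elements.
Index = floor(8 * 50 / 100) = floor(400 / 100) = floor(4) = 4
Counting from index 0 in the sorted data, the element at index 4 is 51.
Final answer: 51


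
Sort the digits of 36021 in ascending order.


The number 36021 has digits: 3, 6, 0, 2, 1
Sorted: 0, 1, 2, 3, 6
Joining the sorted digits gives the result.
Final answer: 01236


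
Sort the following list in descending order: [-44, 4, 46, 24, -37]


Original list: [-44, 4, 46, 24, -37]
Repeatedly take the largest remaining element:
  Remaining [-44, 4, 46, 24, -37] -> largest is 46
  Remaining [-44, 4, 24, -37] -> largest is 24
  Remaining [-44, 4, -37] -> largest is 4
  Remaining [-44, -37] -> largest is -37
  Remaining [-44] -> largest is -44
Collecting the picks in order gives the descending list.
Final answer: [46, 24, 4, -37, -44]


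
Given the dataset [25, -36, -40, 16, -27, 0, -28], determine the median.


First, sort the list: [-40, -36, -28, -27, 0, 16, 25]
The list has 7 elements (odd count).
The middle index is 3 (0-based), and the element there is -27.
Final answer: -27


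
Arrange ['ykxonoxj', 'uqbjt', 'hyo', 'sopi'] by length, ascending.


Compute lengths:
  'ykxonoxj' has length 8
  'uqbjt' has length 5
  'hyo' has length 3
  'sopi' has length 4
Lengths in increasing order: 3 < 4 < 5 < 8
Listing the words in that order gives the answer.
Final answer: ['hyo', 'sopi', 'uqbjt', 'ykxonoxj']


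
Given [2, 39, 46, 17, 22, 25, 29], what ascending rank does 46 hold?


Sort ascending: [2, 17, 22, 25, 29, 39, 46]
Find 46 in the sorted list.
46 is at position 7 (1-indexed).
Final answer: 7


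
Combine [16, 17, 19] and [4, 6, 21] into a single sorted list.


List A: [16, 17, 19]
List B: [4, 6, 21]
Repeatedly compare the front elements and take the smaller:
  16 vs 4 -> take 4
  16 vs 6 -> take 6
  16 vs 21 -> take 16
  17 vs 21 -> take 17
  19 vs 21 -> take 19
  A is exhausted; append the rest of B: [21]
Final answer: [4, 6, 16, 17, 19, 21]


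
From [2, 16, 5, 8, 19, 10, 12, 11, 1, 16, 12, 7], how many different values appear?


List all unique values:
Distinct values: [1, 2, 5, 7, 8, 10, 11, 12, 16, 19]
Count = 10
Final answer: 10


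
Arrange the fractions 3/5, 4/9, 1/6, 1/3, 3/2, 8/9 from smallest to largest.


Convert to decimal for comparison:
  3/5 = 0.6
  4/9 = 0.4444
  1/6 = 0.1667
  1/3 = 0.3333
  3/2 = 1.5
  8/9 = 0.8889
Decimals in increasing order: 0.1667 < 0.3333 < 0.4444 < 0.6 < 0.8889 < 1.5
Writing each back as its fraction gives the sorted order.
Final answer: 1/6, 1/3, 4/9, 3/5, 8/9, 3/2


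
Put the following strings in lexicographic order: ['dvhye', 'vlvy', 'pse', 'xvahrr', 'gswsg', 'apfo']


Compare strings character by character (the first differing letter decides):
  'apfo' < 'dvhye' since 'a' < 'd' at position 1
  'dvhye' < 'gswsg' since 'd' < 'g' at position 1
  'gswsg' < 'pse' since 'g' < 'p' at position 1
  'pse' < 'vlvy' since 'p' < 'v' at position 1
  'vlvy' < 'xvahrr' since 'v' < 'x' at position 1
Chaining these comparisons gives the alphabetical order.
Final answer: ['apfo', 'dvhye', 'gswsg', 'pse', 'vlvy', 'xvahrr']


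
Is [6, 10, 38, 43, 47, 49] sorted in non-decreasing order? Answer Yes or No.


Check consecutive pairs:
  6 <= 10? True
  10 <= 38? True
  38 <= 43? True
  43 <= 47? True
  47 <= 49? True
Every consecutive pair is in order, so the list is non-decreasing.
Final answer: Yes


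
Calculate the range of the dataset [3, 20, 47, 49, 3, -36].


Maximum value: 49
Minimum value: -36
Range = 49 - (-36) = 85
Final answer: 85


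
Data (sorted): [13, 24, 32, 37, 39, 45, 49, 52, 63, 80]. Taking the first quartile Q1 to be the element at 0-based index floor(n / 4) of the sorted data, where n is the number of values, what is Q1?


The list has n = 10 elements.
Q1 index = floor(10 / 4) = floor(2.5) = 2
Counting from index 0 in the sorted data, the element at index 2 is 32.
Final answer: 32


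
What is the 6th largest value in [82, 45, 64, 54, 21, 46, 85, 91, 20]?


Sort descending: [91, 85, 82, 64, 54, 46, 45, 21, 20]
The 6th element (1-indexed) is at index 5.
Value = 46
Final answer: 46


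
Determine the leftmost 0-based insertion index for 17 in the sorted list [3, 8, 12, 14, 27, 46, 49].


List is sorted: [3, 8, 12, 14, 27, 46, 49]
We need the leftmost position where 17 can be inserted, i.e. the first index whose element is >= 17 (or the end of the list if none is).
Binary search with low=0, high=7 (0-based indices):
  low=0, high=7, mid=3: a[3]=14 < 17, so low = 4
  low=4, high=7, mid=5: a[5]=46 >= 17, so high = 5
  low=4, high=5, mid=4: a[4]=27 >= 17, so high = 4
Now low = high = 4, so the insertion index is 4.
Final answer: 4


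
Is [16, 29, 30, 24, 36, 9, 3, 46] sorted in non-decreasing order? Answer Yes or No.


Check consecutive pairs:
  16 <= 29? True
  29 <= 30? True
  30 <= 24? False
  24 <= 36? True
  36 <= 9? False
  9 <= 3? False
  3 <= 46? True
3 consecutive pair(s) are out of order, so the list is not sorted.
Final answer: No


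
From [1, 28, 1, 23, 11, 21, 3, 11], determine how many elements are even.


Check each element:
  1 is odd
  28 is even
  1 is odd
  23 is odd
  11 is odd
  21 is odd
  3 is odd
  11 is odd
Evens: [28]
Count of evens = 1
Final answer: 1


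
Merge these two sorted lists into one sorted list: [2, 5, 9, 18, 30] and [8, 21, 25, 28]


List A: [2, 5, 9, 18, 30]
List B: [8, 21, 25, 28]
Repeatedly compare the front elements and take the smaller:
  2 vs 8 -> take 2
  5 vs 8 -> take 5
  9 vs 8 -> take 8
  9 vs 21 -> take 9
  18 vs 21 -> take 18
  30 vs 21 -> take 21
  30 vs 25 -> take 25
  30 vs 28 -> take 28
  B is exhausted; append the rest of A: [30]
Final answer: [2, 5, 8, 9, 18, 21, 25, 28, 30]


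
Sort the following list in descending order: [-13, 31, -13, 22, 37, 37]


Original list: [-13, 31, -13, 22, 37, 37]
Repeatedly take the largest remaining element:
  Remaining [-13, 31, -13, 22, 37, 37] -> largest is 37
  Remaining [-13, 31, -13, 22, 37] -> largest is 37
  Remaining [-13, 31, -13, 22] -> largest is 31
  Remaining [-13, -13, 22] -> largest is 22
  Remaining [-13, -13] -> largest is -13
  Remaining [-13] -> largest is -13
Collecting the picks in order gives the descending list.
Final answer: [37, 37, 31, 22, -13, -13]


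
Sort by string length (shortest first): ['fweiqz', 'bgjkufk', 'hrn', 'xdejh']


Compute lengths:
  'fweiqz' has length 6
  'bgjkufk' has length 7
  'hrn' has length 3
  'xdejh' has length 5
Lengths in increasing order: 3 < 5 < 6 < 7
Listing the words in that order gives the answer.
Final answer: ['hrn', 'xdejh', 'fweiqz', 'bgjkufk']


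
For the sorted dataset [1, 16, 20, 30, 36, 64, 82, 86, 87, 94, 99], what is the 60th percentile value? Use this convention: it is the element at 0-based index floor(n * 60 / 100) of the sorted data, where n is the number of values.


The dataset has n = 11 elements.
Index = floor(11 * 60 / 100) = floor(660 / 100) = floor(6.6) = 6
Counting from index 0 in the sorted data, the element at index 6 is 82.
Final answer: 82


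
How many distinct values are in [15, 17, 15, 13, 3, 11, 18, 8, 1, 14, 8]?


List all unique values:
Distinct values: [1, 3, 8, 11, 13, 14, 15, 17, 18]
Count = 9
Final answer: 9


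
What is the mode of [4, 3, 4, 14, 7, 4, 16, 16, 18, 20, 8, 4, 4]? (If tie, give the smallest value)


Count the frequency of each value:
  3 appears 1 time(s)
  4 appears 5 time(s)
  7 appears 1 time(s)
  8 appears 1 time(s)
  14 appears 1 time(s)
  16 appears 2 time(s)
  18 appears 1 time(s)
  20 appears 1 time(s)
Maximum frequency is 5.
Only 4 reaches that frequency, so it is the mode.
Final answer: 4


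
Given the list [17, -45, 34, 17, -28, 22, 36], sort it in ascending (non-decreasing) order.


Original list: [17, -45, 34, 17, -28, 22, 36]
Repeatedly take the smallest remaining element:
  Remaining [17, -45, 34, 17, -28, 22, 36] -> smallest is -45
  Remaining [17, 34, 17, -28, 22, 36] -> smallest is -28
  Remaining [17, 34, 17, 22, 36] -> smallest is 17
  Remaining [34, 17, 22, 36] -> smallest is 17
  Remaining [34, 22, 36] -> smallest is 22
  Remaining [34, 36] -> smallest is 34
  Remaining [36] -> smallest is 36
Collecting the picks in order gives the sorted list.
Final answer: [-45, -28, 17, 17, 22, 34, 36]
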